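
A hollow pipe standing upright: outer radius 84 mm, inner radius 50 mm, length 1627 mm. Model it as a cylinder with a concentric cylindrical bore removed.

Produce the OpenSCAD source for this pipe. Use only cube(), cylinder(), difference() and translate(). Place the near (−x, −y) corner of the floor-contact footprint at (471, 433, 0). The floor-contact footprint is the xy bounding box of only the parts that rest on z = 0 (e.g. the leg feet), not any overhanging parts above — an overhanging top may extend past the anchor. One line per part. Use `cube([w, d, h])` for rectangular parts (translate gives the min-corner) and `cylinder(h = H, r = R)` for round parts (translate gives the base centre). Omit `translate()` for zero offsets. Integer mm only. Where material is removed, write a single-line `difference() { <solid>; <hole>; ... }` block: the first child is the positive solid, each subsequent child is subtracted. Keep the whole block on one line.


difference() { translate([555, 517, 0]) cylinder(h = 1627, r = 84); translate([555, 517, 0]) cylinder(h = 1627, r = 50); }


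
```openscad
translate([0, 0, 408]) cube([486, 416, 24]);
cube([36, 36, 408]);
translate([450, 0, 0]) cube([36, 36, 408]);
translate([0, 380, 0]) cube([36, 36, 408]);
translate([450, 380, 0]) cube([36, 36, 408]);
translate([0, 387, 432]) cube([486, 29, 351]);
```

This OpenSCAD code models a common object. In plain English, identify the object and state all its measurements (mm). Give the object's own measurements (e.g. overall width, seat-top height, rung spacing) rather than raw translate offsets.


A chair. The seat is a 486×416×24 mm slab with its top at z = 432 mm, on four 36×36 mm corner legs (flush with the seat edges, standing on z = 0). A flat backrest 29 mm thick, 351 mm tall, spans the full seat width and rises from the seat top along its +y edge, rear face flush with the rear of the seat.


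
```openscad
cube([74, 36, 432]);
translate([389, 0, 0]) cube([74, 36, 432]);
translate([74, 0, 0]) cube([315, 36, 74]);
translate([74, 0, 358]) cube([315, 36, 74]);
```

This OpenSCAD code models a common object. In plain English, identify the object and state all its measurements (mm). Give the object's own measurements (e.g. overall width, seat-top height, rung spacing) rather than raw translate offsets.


A rectangular picture frame lying in the x–z plane (depth along y). The opening is 315 mm wide (x) by 284 mm tall (z), surrounded by a border 74 mm wide on all four sides. The frame is 36 mm deep and is made of two full-height vertical stiles with two horizontal rails fitted between them.


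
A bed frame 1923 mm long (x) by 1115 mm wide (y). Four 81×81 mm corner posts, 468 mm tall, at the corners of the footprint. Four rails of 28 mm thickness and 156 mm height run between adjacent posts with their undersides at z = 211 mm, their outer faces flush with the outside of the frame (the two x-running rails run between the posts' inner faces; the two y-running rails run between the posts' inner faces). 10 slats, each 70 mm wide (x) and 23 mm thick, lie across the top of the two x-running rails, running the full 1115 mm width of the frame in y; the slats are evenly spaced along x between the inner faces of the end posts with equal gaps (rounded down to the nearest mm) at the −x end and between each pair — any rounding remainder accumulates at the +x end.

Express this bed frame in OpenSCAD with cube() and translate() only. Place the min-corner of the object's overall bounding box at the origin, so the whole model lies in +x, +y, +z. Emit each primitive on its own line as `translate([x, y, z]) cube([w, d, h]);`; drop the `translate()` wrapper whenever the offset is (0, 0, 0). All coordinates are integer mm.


// slat z = rail_z + rail_h = 211 + 156 = 367
// slat gap = ⌊(1761 − 10·70) / 11⌋ = 96
cube([81, 81, 468]);
translate([0, 1034, 0]) cube([81, 81, 468]);
translate([1842, 0, 0]) cube([81, 81, 468]);
translate([1842, 1034, 0]) cube([81, 81, 468]);
translate([81, 0, 211]) cube([1761, 28, 156]);
translate([81, 1087, 211]) cube([1761, 28, 156]);
translate([0, 81, 211]) cube([28, 953, 156]);
translate([1895, 81, 211]) cube([28, 953, 156]);
translate([177, 0, 367]) cube([70, 1115, 23]);
translate([343, 0, 367]) cube([70, 1115, 23]);
translate([509, 0, 367]) cube([70, 1115, 23]);
translate([675, 0, 367]) cube([70, 1115, 23]);
translate([841, 0, 367]) cube([70, 1115, 23]);
translate([1007, 0, 367]) cube([70, 1115, 23]);
translate([1173, 0, 367]) cube([70, 1115, 23]);
translate([1339, 0, 367]) cube([70, 1115, 23]);
translate([1505, 0, 367]) cube([70, 1115, 23]);
translate([1671, 0, 367]) cube([70, 1115, 23]);


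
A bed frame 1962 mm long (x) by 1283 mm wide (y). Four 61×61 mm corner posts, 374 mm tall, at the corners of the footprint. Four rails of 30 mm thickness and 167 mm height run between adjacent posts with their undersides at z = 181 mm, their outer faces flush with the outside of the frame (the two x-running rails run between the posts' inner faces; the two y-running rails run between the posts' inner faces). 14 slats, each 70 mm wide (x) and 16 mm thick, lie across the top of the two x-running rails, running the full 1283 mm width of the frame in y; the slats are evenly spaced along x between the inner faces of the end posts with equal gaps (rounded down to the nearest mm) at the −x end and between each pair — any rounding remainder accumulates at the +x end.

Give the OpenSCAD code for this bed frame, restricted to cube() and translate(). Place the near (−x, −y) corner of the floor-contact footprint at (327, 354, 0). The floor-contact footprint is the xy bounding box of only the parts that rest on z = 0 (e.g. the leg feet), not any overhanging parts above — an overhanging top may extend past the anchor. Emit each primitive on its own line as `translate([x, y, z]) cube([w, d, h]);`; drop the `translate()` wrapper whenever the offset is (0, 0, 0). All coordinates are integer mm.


translate([327, 354, 0]) cube([61, 61, 374]);
translate([327, 1576, 0]) cube([61, 61, 374]);
translate([2228, 354, 0]) cube([61, 61, 374]);
translate([2228, 1576, 0]) cube([61, 61, 374]);
translate([388, 354, 181]) cube([1840, 30, 167]);
translate([388, 1607, 181]) cube([1840, 30, 167]);
translate([327, 415, 181]) cube([30, 1161, 167]);
translate([2259, 415, 181]) cube([30, 1161, 167]);
translate([445, 354, 348]) cube([70, 1283, 16]);
translate([572, 354, 348]) cube([70, 1283, 16]);
translate([699, 354, 348]) cube([70, 1283, 16]);
translate([826, 354, 348]) cube([70, 1283, 16]);
translate([953, 354, 348]) cube([70, 1283, 16]);
translate([1080, 354, 348]) cube([70, 1283, 16]);
translate([1207, 354, 348]) cube([70, 1283, 16]);
translate([1334, 354, 348]) cube([70, 1283, 16]);
translate([1461, 354, 348]) cube([70, 1283, 16]);
translate([1588, 354, 348]) cube([70, 1283, 16]);
translate([1715, 354, 348]) cube([70, 1283, 16]);
translate([1842, 354, 348]) cube([70, 1283, 16]);
translate([1969, 354, 348]) cube([70, 1283, 16]);
translate([2096, 354, 348]) cube([70, 1283, 16]);


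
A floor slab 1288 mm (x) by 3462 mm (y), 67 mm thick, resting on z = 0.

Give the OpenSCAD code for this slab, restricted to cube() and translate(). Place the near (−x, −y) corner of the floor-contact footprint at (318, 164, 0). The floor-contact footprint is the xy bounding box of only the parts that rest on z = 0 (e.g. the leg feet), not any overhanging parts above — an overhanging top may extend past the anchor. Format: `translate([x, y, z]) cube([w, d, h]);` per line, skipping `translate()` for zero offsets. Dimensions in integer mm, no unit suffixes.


translate([318, 164, 0]) cube([1288, 3462, 67]);


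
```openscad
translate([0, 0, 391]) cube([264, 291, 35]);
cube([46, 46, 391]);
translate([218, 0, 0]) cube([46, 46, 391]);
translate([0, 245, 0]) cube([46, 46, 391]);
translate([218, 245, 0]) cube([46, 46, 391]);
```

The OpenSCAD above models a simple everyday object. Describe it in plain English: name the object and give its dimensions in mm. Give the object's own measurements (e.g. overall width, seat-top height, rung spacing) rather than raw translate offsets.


A four-legged stool. The seat is a 264×291×35 mm slab whose top surface is at z = 426 mm; four square legs, each 46×46 mm in cross-section, run from the floor (z = 0) to the underside of the seat, each flush with a corner of the seat.


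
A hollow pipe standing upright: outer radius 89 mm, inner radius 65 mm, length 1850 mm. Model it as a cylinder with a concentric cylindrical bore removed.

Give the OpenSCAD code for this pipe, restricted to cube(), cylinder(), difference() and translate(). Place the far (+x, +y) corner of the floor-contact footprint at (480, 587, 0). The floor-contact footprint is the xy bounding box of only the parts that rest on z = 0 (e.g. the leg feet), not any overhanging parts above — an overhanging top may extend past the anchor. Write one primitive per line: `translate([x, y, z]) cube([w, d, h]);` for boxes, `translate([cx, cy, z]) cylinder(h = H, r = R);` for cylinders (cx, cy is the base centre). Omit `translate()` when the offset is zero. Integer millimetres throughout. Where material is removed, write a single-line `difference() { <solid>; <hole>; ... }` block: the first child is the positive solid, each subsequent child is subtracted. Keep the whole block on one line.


difference() { translate([391, 498, 0]) cylinder(h = 1850, r = 89); translate([391, 498, 0]) cylinder(h = 1850, r = 65); }


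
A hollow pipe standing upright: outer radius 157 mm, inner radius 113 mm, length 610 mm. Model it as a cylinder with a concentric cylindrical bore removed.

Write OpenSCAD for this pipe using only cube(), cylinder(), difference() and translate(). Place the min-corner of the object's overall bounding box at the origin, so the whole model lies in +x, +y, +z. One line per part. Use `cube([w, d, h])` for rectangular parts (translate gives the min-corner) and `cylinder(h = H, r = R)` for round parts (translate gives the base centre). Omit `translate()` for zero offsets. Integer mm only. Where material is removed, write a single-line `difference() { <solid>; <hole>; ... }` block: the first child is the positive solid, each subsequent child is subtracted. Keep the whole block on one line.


difference() { translate([157, 157, 0]) cylinder(h = 610, r = 157); translate([157, 157, 0]) cylinder(h = 610, r = 113); }


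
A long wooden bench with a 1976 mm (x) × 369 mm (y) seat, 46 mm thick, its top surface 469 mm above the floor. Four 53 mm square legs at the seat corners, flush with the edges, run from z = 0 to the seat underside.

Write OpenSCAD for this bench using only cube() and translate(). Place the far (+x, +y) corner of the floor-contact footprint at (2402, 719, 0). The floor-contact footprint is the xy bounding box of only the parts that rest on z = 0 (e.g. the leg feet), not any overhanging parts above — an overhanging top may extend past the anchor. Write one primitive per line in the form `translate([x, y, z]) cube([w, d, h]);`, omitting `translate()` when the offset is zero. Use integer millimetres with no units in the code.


// leg_h = 469 − 46 = 423
translate([426, 350, 423]) cube([1976, 369, 46]);
translate([426, 350, 0]) cube([53, 53, 423]);
translate([426, 666, 0]) cube([53, 53, 423]);
translate([2349, 350, 0]) cube([53, 53, 423]);
translate([2349, 666, 0]) cube([53, 53, 423]);


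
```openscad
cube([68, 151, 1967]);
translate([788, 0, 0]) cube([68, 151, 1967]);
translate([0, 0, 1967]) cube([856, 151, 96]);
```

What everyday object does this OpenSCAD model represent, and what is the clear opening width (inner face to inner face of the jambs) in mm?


A door frame. The clear opening width is 720 mm.

Two 1967 mm tall posts with a header on top — a door frame. The left jamb is 68 mm wide at x = 0; the right jamb starts at x = 788. The clear opening is 788 − 68 = 720 mm.


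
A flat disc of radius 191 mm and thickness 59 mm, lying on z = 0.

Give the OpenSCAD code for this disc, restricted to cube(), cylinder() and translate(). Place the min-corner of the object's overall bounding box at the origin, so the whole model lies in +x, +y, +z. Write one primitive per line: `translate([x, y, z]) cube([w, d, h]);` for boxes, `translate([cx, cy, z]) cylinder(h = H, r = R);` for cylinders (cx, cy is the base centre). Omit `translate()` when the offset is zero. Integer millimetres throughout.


translate([191, 191, 0]) cylinder(h = 59, r = 191);


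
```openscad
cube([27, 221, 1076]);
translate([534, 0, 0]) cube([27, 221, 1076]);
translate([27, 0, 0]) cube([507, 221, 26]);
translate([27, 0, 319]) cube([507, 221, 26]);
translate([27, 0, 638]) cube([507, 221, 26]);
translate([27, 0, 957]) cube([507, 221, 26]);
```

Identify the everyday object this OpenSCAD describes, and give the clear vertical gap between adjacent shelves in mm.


A bookshelf. The clear shelf gap is 293 mm.

Two tall side panels with 4 horizontal boards between them — a bookshelf. The first two shelf undersides are at z = 0 and z = 319; with shelf thickness 26, the clear gap is 319 − 0 − 26 = 293 mm.


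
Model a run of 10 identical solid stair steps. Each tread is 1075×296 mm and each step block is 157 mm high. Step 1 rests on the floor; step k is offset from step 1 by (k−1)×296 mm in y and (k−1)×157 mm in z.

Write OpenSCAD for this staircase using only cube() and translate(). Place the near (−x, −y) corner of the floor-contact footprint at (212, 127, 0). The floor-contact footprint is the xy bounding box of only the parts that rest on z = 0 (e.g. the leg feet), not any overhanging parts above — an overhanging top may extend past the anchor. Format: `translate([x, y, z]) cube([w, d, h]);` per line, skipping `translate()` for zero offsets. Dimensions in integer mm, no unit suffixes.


translate([212, 127, 0]) cube([1075, 296, 157]);
translate([212, 423, 157]) cube([1075, 296, 157]);
translate([212, 719, 314]) cube([1075, 296, 157]);
translate([212, 1015, 471]) cube([1075, 296, 157]);
translate([212, 1311, 628]) cube([1075, 296, 157]);
translate([212, 1607, 785]) cube([1075, 296, 157]);
translate([212, 1903, 942]) cube([1075, 296, 157]);
translate([212, 2199, 1099]) cube([1075, 296, 157]);
translate([212, 2495, 1256]) cube([1075, 296, 157]);
translate([212, 2791, 1413]) cube([1075, 296, 157]);


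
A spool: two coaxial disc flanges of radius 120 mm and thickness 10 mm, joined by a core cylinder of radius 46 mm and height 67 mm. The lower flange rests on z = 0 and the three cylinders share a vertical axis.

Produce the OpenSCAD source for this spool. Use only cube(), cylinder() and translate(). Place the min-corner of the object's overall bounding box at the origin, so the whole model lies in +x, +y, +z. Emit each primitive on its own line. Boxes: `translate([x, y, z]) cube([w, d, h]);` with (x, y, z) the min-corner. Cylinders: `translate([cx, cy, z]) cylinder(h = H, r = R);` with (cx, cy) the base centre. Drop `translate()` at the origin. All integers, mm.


translate([120, 120, 0]) cylinder(h = 10, r = 120);
translate([120, 120, 10]) cylinder(h = 67, r = 46);
translate([120, 120, 77]) cylinder(h = 10, r = 120);


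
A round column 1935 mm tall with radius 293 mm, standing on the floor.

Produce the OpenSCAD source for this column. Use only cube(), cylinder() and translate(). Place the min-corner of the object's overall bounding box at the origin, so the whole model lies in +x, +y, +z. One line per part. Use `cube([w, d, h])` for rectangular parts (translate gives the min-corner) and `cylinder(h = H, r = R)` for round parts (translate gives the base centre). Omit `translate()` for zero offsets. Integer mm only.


translate([293, 293, 0]) cylinder(h = 1935, r = 293);


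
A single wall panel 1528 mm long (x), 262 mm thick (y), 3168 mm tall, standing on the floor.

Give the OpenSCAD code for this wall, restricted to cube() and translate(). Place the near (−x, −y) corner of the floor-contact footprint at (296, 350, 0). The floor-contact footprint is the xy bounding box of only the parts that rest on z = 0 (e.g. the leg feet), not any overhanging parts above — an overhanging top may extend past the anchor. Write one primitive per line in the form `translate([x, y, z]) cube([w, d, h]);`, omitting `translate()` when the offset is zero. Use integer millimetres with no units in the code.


translate([296, 350, 0]) cube([1528, 262, 3168]);


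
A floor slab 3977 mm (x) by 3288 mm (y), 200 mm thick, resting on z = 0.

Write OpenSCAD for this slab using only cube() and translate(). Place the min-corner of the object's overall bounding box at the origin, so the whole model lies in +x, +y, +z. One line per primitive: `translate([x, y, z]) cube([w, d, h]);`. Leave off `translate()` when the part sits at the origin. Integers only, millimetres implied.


cube([3977, 3288, 200]);


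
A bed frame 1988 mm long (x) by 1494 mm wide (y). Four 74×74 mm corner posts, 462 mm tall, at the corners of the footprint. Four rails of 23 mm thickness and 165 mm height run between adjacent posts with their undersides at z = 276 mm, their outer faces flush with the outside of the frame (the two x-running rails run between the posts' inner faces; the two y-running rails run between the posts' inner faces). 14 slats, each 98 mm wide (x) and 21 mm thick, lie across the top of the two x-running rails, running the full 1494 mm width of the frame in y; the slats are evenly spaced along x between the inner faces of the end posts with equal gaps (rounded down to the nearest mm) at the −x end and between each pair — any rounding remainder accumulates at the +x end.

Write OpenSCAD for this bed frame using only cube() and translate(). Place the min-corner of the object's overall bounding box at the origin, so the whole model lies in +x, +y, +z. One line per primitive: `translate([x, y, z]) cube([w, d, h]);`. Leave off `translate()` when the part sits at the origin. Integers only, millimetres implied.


cube([74, 74, 462]);
translate([0, 1420, 0]) cube([74, 74, 462]);
translate([1914, 0, 0]) cube([74, 74, 462]);
translate([1914, 1420, 0]) cube([74, 74, 462]);
translate([74, 0, 276]) cube([1840, 23, 165]);
translate([74, 1471, 276]) cube([1840, 23, 165]);
translate([0, 74, 276]) cube([23, 1346, 165]);
translate([1965, 74, 276]) cube([23, 1346, 165]);
translate([105, 0, 441]) cube([98, 1494, 21]);
translate([234, 0, 441]) cube([98, 1494, 21]);
translate([363, 0, 441]) cube([98, 1494, 21]);
translate([492, 0, 441]) cube([98, 1494, 21]);
translate([621, 0, 441]) cube([98, 1494, 21]);
translate([750, 0, 441]) cube([98, 1494, 21]);
translate([879, 0, 441]) cube([98, 1494, 21]);
translate([1008, 0, 441]) cube([98, 1494, 21]);
translate([1137, 0, 441]) cube([98, 1494, 21]);
translate([1266, 0, 441]) cube([98, 1494, 21]);
translate([1395, 0, 441]) cube([98, 1494, 21]);
translate([1524, 0, 441]) cube([98, 1494, 21]);
translate([1653, 0, 441]) cube([98, 1494, 21]);
translate([1782, 0, 441]) cube([98, 1494, 21]);


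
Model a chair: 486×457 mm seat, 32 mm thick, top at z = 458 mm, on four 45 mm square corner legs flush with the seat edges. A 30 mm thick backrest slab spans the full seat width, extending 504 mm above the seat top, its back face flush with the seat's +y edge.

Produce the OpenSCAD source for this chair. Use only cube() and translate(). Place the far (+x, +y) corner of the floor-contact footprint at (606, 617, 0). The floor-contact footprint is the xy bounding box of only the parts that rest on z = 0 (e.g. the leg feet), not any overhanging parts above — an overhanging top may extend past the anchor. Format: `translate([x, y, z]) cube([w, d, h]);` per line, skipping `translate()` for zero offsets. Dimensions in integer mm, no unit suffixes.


translate([120, 160, 426]) cube([486, 457, 32]);
translate([120, 160, 0]) cube([45, 45, 426]);
translate([561, 160, 0]) cube([45, 45, 426]);
translate([120, 572, 0]) cube([45, 45, 426]);
translate([561, 572, 0]) cube([45, 45, 426]);
translate([120, 587, 458]) cube([486, 30, 504]);


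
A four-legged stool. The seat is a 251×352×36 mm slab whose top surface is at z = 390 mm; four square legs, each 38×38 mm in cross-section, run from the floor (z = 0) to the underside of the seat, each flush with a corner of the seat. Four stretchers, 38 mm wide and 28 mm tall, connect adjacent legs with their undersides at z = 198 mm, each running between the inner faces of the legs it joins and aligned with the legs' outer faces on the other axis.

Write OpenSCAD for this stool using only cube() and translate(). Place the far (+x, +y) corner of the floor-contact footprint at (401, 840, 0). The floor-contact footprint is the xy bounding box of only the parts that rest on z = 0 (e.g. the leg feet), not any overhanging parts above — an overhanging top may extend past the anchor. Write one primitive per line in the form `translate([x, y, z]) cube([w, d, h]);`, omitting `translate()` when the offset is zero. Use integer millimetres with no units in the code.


translate([150, 488, 354]) cube([251, 352, 36]);
translate([150, 488, 0]) cube([38, 38, 354]);
translate([363, 488, 0]) cube([38, 38, 354]);
translate([150, 802, 0]) cube([38, 38, 354]);
translate([363, 802, 0]) cube([38, 38, 354]);
translate([188, 488, 198]) cube([175, 38, 28]);
translate([188, 802, 198]) cube([175, 38, 28]);
translate([150, 526, 198]) cube([38, 276, 28]);
translate([363, 526, 198]) cube([38, 276, 28]);


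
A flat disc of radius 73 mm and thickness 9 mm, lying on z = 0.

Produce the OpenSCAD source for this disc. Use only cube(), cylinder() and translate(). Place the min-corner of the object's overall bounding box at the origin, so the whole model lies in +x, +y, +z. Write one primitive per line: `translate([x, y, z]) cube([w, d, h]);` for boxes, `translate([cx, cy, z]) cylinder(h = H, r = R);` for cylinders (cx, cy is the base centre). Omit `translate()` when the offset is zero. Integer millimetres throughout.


translate([73, 73, 0]) cylinder(h = 9, r = 73);


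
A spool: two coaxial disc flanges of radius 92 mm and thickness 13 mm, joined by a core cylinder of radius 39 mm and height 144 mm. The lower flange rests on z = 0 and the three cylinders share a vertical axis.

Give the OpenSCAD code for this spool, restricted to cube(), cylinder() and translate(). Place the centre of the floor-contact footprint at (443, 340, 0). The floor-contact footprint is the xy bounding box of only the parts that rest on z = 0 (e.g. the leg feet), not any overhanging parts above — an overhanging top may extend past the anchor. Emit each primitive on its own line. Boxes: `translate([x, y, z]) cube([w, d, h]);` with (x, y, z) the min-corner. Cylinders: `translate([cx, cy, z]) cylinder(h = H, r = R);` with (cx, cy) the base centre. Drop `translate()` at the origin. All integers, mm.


translate([443, 340, 0]) cylinder(h = 13, r = 92);
translate([443, 340, 13]) cylinder(h = 144, r = 39);
translate([443, 340, 157]) cylinder(h = 13, r = 92);


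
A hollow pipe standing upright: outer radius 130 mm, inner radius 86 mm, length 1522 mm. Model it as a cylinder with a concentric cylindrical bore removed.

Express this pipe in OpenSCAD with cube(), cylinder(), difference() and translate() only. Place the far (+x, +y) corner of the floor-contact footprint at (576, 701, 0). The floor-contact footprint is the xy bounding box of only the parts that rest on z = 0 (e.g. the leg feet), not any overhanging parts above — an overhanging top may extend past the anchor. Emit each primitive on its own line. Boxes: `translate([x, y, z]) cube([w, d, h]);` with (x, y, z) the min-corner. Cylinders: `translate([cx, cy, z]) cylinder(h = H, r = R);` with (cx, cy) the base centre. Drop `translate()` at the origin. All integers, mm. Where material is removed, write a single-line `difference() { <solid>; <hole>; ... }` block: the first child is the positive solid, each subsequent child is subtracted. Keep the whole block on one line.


difference() { translate([446, 571, 0]) cylinder(h = 1522, r = 130); translate([446, 571, 0]) cylinder(h = 1522, r = 86); }


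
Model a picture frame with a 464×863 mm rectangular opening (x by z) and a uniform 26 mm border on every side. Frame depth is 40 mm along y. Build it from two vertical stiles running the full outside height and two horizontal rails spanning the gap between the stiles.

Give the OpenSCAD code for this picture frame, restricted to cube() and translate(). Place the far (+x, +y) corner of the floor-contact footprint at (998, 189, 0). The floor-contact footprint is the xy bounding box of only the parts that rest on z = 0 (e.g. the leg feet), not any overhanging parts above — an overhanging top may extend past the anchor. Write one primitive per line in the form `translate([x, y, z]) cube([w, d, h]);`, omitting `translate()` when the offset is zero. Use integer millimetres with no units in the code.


translate([482, 149, 0]) cube([26, 40, 915]);
translate([972, 149, 0]) cube([26, 40, 915]);
translate([508, 149, 0]) cube([464, 40, 26]);
translate([508, 149, 889]) cube([464, 40, 26]);


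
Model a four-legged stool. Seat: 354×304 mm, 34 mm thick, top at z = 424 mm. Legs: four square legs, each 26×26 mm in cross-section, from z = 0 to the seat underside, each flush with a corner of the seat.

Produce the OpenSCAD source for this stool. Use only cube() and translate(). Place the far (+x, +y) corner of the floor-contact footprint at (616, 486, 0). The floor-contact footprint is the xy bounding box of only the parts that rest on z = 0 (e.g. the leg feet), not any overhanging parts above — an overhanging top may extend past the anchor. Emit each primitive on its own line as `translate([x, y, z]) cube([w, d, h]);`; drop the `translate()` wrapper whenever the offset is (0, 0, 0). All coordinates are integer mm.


// leg_h = 424 - 34 = 390
translate([262, 182, 390]) cube([354, 304, 34]);
translate([262, 182, 0]) cube([26, 26, 390]);
translate([590, 182, 0]) cube([26, 26, 390]);
translate([262, 460, 0]) cube([26, 26, 390]);
translate([590, 460, 0]) cube([26, 26, 390]);


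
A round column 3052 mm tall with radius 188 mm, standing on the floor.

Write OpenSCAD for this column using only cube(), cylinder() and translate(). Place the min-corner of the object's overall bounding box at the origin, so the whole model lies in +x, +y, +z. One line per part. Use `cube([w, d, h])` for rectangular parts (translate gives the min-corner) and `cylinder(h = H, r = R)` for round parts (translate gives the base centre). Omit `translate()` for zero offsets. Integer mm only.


translate([188, 188, 0]) cylinder(h = 3052, r = 188);


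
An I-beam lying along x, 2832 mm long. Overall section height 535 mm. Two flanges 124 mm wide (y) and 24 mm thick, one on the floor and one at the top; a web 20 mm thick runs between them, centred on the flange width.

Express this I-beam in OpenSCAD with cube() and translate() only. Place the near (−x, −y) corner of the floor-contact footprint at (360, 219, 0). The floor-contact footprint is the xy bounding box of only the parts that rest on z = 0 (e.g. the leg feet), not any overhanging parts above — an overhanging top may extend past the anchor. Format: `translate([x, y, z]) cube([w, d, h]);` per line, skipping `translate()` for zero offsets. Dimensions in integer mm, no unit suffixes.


translate([360, 219, 0]) cube([2832, 124, 24]);
translate([360, 271, 24]) cube([2832, 20, 487]);
translate([360, 219, 511]) cube([2832, 124, 24]);


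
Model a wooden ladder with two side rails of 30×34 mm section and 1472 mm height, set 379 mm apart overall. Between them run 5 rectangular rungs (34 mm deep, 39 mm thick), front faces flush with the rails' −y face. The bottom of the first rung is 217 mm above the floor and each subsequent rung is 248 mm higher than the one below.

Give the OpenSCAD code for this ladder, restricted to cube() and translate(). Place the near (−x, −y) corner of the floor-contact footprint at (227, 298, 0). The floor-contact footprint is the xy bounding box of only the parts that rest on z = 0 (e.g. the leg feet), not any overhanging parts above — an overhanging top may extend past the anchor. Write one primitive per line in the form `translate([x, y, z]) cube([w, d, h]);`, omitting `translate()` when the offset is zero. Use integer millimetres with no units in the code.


// rung span = 379 - 2*30 = 319
// rung[k] z = 217 + k*248
translate([227, 298, 0]) cube([30, 34, 1472]);
translate([576, 298, 0]) cube([30, 34, 1472]);
translate([257, 298, 217]) cube([319, 34, 39]);
translate([257, 298, 465]) cube([319, 34, 39]);
translate([257, 298, 713]) cube([319, 34, 39]);
translate([257, 298, 961]) cube([319, 34, 39]);
translate([257, 298, 1209]) cube([319, 34, 39]);


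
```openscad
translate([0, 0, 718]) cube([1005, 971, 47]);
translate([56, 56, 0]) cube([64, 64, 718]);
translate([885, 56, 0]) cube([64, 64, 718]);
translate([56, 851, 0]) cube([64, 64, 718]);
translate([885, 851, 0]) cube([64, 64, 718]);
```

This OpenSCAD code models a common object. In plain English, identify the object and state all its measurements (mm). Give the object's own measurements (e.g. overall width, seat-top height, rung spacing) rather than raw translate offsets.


A rectangular dining table. The top is 1005×971×47 mm with its upper surface at z = 765 mm. It stands on four 64×64 mm square legs, each inset 56 mm from the nearest pair of top edges, running from the floor to the underside of the top.


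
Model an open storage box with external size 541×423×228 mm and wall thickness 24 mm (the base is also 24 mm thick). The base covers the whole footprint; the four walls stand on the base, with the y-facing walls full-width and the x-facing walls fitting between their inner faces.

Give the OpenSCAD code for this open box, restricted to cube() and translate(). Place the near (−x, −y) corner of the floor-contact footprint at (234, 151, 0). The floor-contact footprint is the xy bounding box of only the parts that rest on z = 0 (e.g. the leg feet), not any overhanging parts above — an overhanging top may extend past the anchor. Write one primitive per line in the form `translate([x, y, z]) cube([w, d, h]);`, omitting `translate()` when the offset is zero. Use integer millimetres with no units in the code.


translate([234, 151, 0]) cube([541, 423, 24]);
translate([234, 151, 24]) cube([541, 24, 204]);
translate([234, 550, 24]) cube([541, 24, 204]);
translate([234, 175, 24]) cube([24, 375, 204]);
translate([751, 175, 24]) cube([24, 375, 204]);


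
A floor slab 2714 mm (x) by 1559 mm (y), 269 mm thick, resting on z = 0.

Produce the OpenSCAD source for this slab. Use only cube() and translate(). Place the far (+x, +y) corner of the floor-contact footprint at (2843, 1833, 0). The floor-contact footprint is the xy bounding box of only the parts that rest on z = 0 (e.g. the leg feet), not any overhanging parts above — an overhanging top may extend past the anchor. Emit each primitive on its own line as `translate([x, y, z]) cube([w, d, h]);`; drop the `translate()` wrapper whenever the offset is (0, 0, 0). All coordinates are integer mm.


translate([129, 274, 0]) cube([2714, 1559, 269]);


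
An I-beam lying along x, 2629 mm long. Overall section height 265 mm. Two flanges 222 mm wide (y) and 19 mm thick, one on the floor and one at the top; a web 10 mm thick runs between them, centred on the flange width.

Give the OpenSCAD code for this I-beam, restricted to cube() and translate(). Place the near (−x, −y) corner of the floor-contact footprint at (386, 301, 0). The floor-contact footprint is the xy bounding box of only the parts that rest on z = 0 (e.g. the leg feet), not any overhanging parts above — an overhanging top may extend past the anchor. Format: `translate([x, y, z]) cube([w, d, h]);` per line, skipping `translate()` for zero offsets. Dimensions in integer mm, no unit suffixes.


translate([386, 301, 0]) cube([2629, 222, 19]);
translate([386, 407, 19]) cube([2629, 10, 227]);
translate([386, 301, 246]) cube([2629, 222, 19]);


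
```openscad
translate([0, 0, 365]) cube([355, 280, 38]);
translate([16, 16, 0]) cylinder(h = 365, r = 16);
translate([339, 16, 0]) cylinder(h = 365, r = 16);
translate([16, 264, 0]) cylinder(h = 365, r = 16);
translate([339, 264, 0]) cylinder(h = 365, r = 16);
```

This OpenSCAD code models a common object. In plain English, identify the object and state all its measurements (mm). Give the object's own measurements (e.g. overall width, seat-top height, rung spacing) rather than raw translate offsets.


A simple wooden stool: a rectangular seat 355 mm (x) by 280 mm (y), 38 mm thick, top face at z = 403 mm, on four round legs, each 32 mm in diameter. The legs rest on z = 0, each leg's axis is inset half a diameter from the nearest pair of seat edges (so the leg's bounding box is flush with the corner).


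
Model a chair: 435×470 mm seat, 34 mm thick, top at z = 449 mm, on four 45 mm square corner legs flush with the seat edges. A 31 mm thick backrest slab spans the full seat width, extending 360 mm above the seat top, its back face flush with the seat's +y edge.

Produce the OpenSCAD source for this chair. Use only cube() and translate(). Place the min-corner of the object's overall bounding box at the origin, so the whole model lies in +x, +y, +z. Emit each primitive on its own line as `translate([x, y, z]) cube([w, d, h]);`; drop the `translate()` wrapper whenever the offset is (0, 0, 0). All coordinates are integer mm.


// leg_h = 449 - 34 = 415
translate([0, 0, 415]) cube([435, 470, 34]);
cube([45, 45, 415]);
translate([390, 0, 0]) cube([45, 45, 415]);
translate([0, 425, 0]) cube([45, 45, 415]);
translate([390, 425, 0]) cube([45, 45, 415]);
translate([0, 439, 449]) cube([435, 31, 360]);


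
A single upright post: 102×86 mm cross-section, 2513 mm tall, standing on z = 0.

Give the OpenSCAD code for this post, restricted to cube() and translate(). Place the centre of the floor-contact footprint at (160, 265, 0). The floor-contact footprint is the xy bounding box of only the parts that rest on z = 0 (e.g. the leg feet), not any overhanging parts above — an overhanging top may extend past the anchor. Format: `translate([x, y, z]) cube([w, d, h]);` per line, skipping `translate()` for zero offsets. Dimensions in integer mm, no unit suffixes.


translate([109, 222, 0]) cube([102, 86, 2513]);


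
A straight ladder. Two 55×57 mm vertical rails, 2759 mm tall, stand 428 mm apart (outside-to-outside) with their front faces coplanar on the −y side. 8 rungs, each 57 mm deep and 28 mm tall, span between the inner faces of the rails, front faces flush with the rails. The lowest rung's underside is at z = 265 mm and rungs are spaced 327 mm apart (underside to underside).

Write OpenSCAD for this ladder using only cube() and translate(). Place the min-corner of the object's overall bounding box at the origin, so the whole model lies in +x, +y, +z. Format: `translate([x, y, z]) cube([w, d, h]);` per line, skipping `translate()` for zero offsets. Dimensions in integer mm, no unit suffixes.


cube([55, 57, 2759]);
translate([373, 0, 0]) cube([55, 57, 2759]);
translate([55, 0, 265]) cube([318, 57, 28]);
translate([55, 0, 592]) cube([318, 57, 28]);
translate([55, 0, 919]) cube([318, 57, 28]);
translate([55, 0, 1246]) cube([318, 57, 28]);
translate([55, 0, 1573]) cube([318, 57, 28]);
translate([55, 0, 1900]) cube([318, 57, 28]);
translate([55, 0, 2227]) cube([318, 57, 28]);
translate([55, 0, 2554]) cube([318, 57, 28]);


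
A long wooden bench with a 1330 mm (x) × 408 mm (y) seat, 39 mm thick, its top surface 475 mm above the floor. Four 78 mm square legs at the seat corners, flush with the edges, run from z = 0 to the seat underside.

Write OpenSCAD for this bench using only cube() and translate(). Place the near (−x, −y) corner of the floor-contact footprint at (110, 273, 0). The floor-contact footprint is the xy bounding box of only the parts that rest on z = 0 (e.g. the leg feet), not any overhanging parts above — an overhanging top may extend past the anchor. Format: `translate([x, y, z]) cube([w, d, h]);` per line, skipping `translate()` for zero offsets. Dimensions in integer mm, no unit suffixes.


// leg_h = 475 − 39 = 436
translate([110, 273, 436]) cube([1330, 408, 39]);
translate([110, 273, 0]) cube([78, 78, 436]);
translate([110, 603, 0]) cube([78, 78, 436]);
translate([1362, 273, 0]) cube([78, 78, 436]);
translate([1362, 603, 0]) cube([78, 78, 436]);


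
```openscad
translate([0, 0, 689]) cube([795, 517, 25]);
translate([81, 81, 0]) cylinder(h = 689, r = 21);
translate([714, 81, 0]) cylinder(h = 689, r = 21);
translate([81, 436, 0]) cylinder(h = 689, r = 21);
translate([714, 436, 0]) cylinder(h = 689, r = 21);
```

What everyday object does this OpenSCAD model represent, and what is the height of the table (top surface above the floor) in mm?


A table. The table height is 714 mm.

A 795×517×25 slab sits at z = 689 on four Ø42 mm round legs — a table. The top surface is at 689 + 25 = 714 mm.


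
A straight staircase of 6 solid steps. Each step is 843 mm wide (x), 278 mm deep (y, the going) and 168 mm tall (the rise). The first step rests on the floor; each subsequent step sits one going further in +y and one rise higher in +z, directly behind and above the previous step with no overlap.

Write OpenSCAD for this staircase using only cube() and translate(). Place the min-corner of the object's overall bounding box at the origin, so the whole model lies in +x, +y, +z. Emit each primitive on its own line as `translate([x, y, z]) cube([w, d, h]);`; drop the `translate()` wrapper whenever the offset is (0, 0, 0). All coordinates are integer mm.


cube([843, 278, 168]);
translate([0, 278, 168]) cube([843, 278, 168]);
translate([0, 556, 336]) cube([843, 278, 168]);
translate([0, 834, 504]) cube([843, 278, 168]);
translate([0, 1112, 672]) cube([843, 278, 168]);
translate([0, 1390, 840]) cube([843, 278, 168]);


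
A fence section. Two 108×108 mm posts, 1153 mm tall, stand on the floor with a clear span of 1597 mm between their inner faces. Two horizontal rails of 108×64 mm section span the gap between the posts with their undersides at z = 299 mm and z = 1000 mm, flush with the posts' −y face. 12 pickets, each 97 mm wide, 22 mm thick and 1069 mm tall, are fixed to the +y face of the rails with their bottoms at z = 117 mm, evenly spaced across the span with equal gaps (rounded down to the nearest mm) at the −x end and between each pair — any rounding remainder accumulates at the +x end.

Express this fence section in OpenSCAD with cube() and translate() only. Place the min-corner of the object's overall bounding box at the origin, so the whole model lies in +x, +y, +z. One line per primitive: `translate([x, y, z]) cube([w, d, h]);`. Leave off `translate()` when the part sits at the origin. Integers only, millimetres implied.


cube([108, 108, 1153]);
translate([1705, 0, 0]) cube([108, 108, 1153]);
translate([108, 0, 299]) cube([1597, 108, 64]);
translate([108, 0, 1000]) cube([1597, 108, 64]);
translate([141, 108, 117]) cube([97, 22, 1069]);
translate([271, 108, 117]) cube([97, 22, 1069]);
translate([401, 108, 117]) cube([97, 22, 1069]);
translate([531, 108, 117]) cube([97, 22, 1069]);
translate([661, 108, 117]) cube([97, 22, 1069]);
translate([791, 108, 117]) cube([97, 22, 1069]);
translate([921, 108, 117]) cube([97, 22, 1069]);
translate([1051, 108, 117]) cube([97, 22, 1069]);
translate([1181, 108, 117]) cube([97, 22, 1069]);
translate([1311, 108, 117]) cube([97, 22, 1069]);
translate([1441, 108, 117]) cube([97, 22, 1069]);
translate([1571, 108, 117]) cube([97, 22, 1069]);


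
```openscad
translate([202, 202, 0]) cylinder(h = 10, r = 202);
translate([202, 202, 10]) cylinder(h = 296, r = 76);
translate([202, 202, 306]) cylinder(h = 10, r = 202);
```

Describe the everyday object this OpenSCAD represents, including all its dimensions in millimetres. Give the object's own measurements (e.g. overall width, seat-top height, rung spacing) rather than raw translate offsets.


A spool: two coaxial disc flanges of radius 202 mm and thickness 10 mm, joined by a core cylinder of radius 76 mm and height 296 mm. The lower flange rests on z = 0 and the three cylinders share a vertical axis.
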